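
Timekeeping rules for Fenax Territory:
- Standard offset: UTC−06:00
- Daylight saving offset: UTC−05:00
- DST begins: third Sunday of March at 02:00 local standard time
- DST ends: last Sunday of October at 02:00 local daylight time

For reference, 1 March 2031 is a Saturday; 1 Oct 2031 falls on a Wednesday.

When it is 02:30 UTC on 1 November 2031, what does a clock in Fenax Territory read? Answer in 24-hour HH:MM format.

20:30

1 March 2031 is a Saturday, so the first Sunday is March 2 and the third is March 16.
1 October 2031 is a Wednesday, so Sundays fall on 5, 12, 19, 26; the last is October 26.
At the standard offset (UTC−06:00), 02:30 UTC − 6h = 20:30 Fenax Territory standard time (rolling into the previous day, 31 October 2031).
The standard-time date in Fenax Territory, 31 October 2031, is outside the daylight-saving period (16 March – 26 October), so Fenax Territory is on standard time, UTC−06:00.
02:30 UTC − 6h = 20:30 local (rolling into the previous day, 31 October 2031).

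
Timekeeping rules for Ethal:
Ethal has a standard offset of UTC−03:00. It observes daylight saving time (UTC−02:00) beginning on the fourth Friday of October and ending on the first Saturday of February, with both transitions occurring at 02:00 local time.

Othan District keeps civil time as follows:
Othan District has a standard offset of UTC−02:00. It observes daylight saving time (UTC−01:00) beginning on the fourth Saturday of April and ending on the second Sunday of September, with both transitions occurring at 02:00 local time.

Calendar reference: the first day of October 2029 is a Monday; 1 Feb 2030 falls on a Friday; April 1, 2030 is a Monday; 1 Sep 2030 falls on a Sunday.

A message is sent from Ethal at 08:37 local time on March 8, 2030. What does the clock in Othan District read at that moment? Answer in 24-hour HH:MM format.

1 October 2029 is a Monday, so the first Friday is October 5 and the fourth is October 26.
1 February 2030 is a Friday, so the first Saturday is February 2.
March 8, 2030 does not fall between 26 October 2029 and 2 February 2030, so daylight saving is not in effect and Ethal is at UTC−03:00.
08:37 Ethal + 3h = 11:37 UTC.
1 April 2030 is a Monday, so the first Saturday is April 6 and the fourth is April 27.
1 September 2030 is a Sunday, so the first Sunday is September 1 and the second is September 8.
At the standard offset (UTC−02:00), 11:37 UTC − 2h = 09:37 Othan District standard time.
Daylight saving runs 27 April – 8 September; the standard-time date in Othan District, March 8, 2030, is outside that window, so Othan District is on standard time at UTC−02:00.
11:37 UTC − 2h = 09:37 Othan District.

09:37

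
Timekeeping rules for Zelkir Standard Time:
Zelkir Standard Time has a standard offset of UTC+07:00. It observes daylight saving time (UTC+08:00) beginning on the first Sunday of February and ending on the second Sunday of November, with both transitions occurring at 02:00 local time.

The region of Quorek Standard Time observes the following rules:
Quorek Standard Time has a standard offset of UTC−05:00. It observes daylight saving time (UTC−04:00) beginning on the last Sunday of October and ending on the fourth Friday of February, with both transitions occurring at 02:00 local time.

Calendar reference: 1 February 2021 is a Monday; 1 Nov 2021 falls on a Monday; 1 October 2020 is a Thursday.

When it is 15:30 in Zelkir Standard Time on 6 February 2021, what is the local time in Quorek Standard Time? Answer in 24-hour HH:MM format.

04:30

1 February 2021 is a Monday, so the first Sunday is February 7.
1 November 2021 is a Monday, so the first Sunday is November 7 and the second is November 14.
6 February 2021 is outside the daylight-saving period (7 February – 14 November), so Zelkir Standard Time is on standard time, UTC+07:00.
15:30 Zelkir Standard Time − 7h = 08:30 UTC.
1 October 2020 is a Thursday, so Sundays fall on 4, 11, 18, 25; the last is October 25.
1 February 2021 is a Monday, so the first Friday is February 5 and the fourth is February 26.
At the standard offset (UTC−05:00), 08:30 UTC − 5h = 03:30 Quorek Standard Time standard time.
The standard-time date in Quorek Standard Time, 6 February 2021, lies within the daylight-saving period (25 October 2020 – 26 February 2021), so Quorek Standard Time is on daylight time, UTC−04:00.
08:30 UTC − 4h = 04:30 Quorek Standard Time.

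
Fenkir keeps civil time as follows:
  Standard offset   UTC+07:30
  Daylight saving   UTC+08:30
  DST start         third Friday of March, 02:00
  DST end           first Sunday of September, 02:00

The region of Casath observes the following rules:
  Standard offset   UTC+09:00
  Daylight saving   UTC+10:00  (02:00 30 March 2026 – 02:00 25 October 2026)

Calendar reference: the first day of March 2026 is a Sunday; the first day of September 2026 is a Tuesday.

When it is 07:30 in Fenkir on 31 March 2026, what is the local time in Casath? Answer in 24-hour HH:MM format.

1 March 2026 is a Sunday, so the first Friday is March 6 and the third is March 20.
1 September 2026 is a Tuesday, so the first Sunday is September 6.
Daylight saving runs 20 March – 6 September; 31 March 2026 is inside that window, so Fenkir is at UTC+08:30.
07:30 Fenkir − 8h30m = 23:00 UTC (rolling into the previous day, 30 March 2026).
At the standard offset (UTC+09:00), 23:00 UTC + 9h = 08:00 Casath standard time (rolling into the next day, 31 March 2026).
The standard-time date in Casath, 31 March 2026, lies within the daylight-saving period (30 March – 25 October), so Casath is on daylight time, UTC+10:00.
23:00 UTC + 10h = 09:00 Casath (rolling into the next day, 31 March 2026).

09:00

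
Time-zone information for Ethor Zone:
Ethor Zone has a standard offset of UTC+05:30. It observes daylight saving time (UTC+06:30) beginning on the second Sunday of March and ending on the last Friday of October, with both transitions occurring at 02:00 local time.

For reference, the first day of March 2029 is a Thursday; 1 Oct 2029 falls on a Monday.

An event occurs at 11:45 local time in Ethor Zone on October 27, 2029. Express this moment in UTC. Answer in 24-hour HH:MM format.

06:15

1 March 2029 is a Thursday, so the first Sunday is March 4 and the second is March 11.
1 October 2029 is a Monday, so Fridays fall on 5, 12, 19, 26; the last is October 26.
October 27, 2029 does not fall between 11 March and 26 October, so daylight saving is not in effect and Ethor Zone is at UTC+05:30.
11:45 local − 5h30m = 06:15 UTC.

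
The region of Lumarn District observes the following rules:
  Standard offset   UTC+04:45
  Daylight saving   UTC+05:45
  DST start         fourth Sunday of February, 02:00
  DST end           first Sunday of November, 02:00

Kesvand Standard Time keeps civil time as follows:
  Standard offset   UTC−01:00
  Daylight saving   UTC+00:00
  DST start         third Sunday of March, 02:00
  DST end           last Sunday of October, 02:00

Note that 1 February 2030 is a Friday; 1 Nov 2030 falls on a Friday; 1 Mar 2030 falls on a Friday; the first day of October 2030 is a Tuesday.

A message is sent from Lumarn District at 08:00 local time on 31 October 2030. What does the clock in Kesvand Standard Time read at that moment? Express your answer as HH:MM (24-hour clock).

1 February 2030 is a Friday, so the first Sunday is February 3 and the fourth is February 24.
1 November 2030 is a Friday, so the first Sunday is November 3.
31 October 2030 falls between 24 February and 3 November, so daylight saving is in effect and Lumarn District is at UTC+05:45.
08:00 Lumarn District − 5h45m = 02:15 UTC.
1 March 2030 is a Friday, so the first Sunday is March 3 and the third is March 17.
1 October 2030 is a Tuesday, so Sundays fall on 6, 13, 20, 27; the last is October 27.
At the standard offset (UTC−01:00), 02:15 UTC − 1h = 01:15 Kesvand Standard Time standard time.
Daylight saving runs 17 March – 27 October; the standard-time date in Kesvand Standard Time, 31 October 2030, is outside that window, so Kesvand Standard Time is on standard time at UTC−01:00.
02:15 UTC − 1h = 01:15 Kesvand Standard Time.

01:15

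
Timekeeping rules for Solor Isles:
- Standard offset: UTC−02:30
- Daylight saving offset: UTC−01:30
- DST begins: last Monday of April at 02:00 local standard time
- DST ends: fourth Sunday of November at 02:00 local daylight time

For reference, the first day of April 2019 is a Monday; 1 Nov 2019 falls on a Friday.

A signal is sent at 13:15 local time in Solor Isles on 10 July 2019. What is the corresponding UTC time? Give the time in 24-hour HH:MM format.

14:45

1 April 2019 is a Monday, so Mondays fall on 1, 8, 15, 22, 29; the last is April 29.
1 November 2019 is a Friday, so the first Sunday is November 3 and the fourth is November 24.
10 July 2019 falls between 29 April and 24 November, so daylight saving is in effect and Solor Isles is at UTC−01:30.
13:15 local + 1h30m = 14:45 UTC.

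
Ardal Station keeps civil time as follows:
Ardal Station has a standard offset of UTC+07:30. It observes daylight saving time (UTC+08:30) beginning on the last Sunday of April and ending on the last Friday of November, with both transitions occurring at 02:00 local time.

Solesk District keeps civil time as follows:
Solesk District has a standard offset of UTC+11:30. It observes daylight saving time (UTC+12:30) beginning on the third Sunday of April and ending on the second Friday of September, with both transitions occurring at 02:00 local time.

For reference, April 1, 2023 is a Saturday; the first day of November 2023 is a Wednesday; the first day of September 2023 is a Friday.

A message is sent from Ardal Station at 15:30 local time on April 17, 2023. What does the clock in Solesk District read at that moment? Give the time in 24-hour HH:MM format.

20:30

1 April 2023 is a Saturday, so Sundays fall on 2, 9, 16, 23, 30; the last is April 30.
1 November 2023 is a Wednesday, so Fridays fall on 3, 10, 17, 24; the last is November 24.
April 17, 2023 is outside the daylight-saving period (30 April – 24 November), so Ardal Station is on standard time, UTC+07:30.
15:30 Ardal Station − 7h30m = 08:00 UTC.
1 April 2023 is a Saturday, so the first Sunday is April 2 and the third is April 16.
1 September 2023 is a Friday, so the first Friday is September 1 and the second is September 8.
At the standard offset (UTC+11:30), 08:00 UTC + 11h30m = 19:30 Solesk District standard time.
The standard-time date in Solesk District, April 17, 2023, lies within the daylight-saving period (16 April – 8 September), so Solesk District is on daylight time, UTC+12:30.
08:00 UTC + 12h30m = 20:30 Solesk District.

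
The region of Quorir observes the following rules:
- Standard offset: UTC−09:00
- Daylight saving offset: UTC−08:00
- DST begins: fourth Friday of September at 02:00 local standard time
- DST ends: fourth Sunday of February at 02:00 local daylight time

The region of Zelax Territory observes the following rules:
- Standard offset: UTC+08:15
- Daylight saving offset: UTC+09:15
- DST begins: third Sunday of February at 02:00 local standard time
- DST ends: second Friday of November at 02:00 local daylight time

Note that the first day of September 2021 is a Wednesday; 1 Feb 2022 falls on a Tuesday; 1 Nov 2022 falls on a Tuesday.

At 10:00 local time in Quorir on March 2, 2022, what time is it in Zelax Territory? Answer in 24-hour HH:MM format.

04:15

1 September 2021 is a Wednesday, so the first Friday is September 3 and the fourth is September 24.
1 February 2022 is a Tuesday, so the first Sunday is February 6 and the fourth is February 27.
Daylight saving runs 24 September 2021 – 27 February 2022; March 2, 2022 is outside that window, so Quorir is on standard time at UTC−09:00.
10:00 Quorir + 9h = 19:00 UTC.
1 February 2022 is a Tuesday, so the first Sunday is February 6 and the third is February 20.
1 November 2022 is a Tuesday, so the first Friday is November 4 and the second is November 11.
At the standard offset (UTC+08:15), 19:00 UTC + 8h15m = 03:15 Zelax Territory standard time (rolling into the next day, 3 March 2022).
The standard-time date in Zelax Territory, March 3, 2022, lies within the daylight-saving period (20 February – 11 November), so Zelax Territory is on daylight time, UTC+09:15.
19:00 UTC + 9h15m = 04:15 Zelax Territory (rolling into the next day, 3 March 2022).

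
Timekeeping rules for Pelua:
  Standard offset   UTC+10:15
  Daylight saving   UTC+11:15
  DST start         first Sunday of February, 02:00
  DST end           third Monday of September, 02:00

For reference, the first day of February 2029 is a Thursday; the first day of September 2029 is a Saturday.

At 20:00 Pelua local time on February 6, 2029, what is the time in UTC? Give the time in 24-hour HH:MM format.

1 February 2029 is a Thursday, so the first Sunday is February 4.
1 September 2029 is a Saturday, so the first Monday is September 3 and the third is September 17.
February 6, 2029 falls between 4 February and 17 September, so daylight saving is in effect and Pelua is at UTC+11:15.
20:00 local − 11h15m = 08:45 UTC.

08:45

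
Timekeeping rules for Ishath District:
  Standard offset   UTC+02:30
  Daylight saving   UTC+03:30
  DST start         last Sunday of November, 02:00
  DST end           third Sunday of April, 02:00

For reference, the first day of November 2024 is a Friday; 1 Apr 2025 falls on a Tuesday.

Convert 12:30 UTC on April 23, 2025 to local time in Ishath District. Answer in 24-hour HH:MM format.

1 November 2024 is a Friday, so Sundays fall on 3, 10, 17, 24; the last is November 24.
1 April 2025 is a Tuesday, so the first Sunday is April 6 and the third is April 20.
At the standard offset (UTC+02:30), 12:30 UTC + 2h30m = 15:00 Ishath District standard time.
The standard-time date in Ishath District, April 23, 2025, is outside the daylight-saving period (24 November 2024 – 20 April 2025), so Ishath District is on standard time, UTC+02:30.
12:30 UTC + 2h30m = 15:00 local.

15:00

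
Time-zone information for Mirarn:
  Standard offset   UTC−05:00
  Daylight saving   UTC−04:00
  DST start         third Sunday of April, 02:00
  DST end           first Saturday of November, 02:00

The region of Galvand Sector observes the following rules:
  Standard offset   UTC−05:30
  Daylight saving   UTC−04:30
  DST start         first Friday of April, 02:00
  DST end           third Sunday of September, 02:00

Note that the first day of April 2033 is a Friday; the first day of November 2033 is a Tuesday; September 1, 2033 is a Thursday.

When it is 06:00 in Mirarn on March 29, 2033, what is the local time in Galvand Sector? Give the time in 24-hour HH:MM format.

1 April 2033 is a Friday, so the first Sunday is April 3 and the third is April 17.
1 November 2033 is a Tuesday, so the first Saturday is November 5.
March 29, 2033 is outside the daylight-saving period (17 April – 5 November), so Mirarn is on standard time, UTC−05:00.
06:00 Mirarn + 5h = 11:00 UTC.
1 April 2033 is a Friday, so the first Friday is April 1.
1 September 2033 is a Thursday, so the first Sunday is September 4 and the third is September 18.
At the standard offset (UTC−05:30), 11:00 UTC − 5h30m = 05:30 Galvand Sector standard time.
Daylight saving runs 1 April – 18 September; the standard-time date in Galvand Sector, March 29, 2033, is outside that window, so Galvand Sector is on standard time at UTC−05:30.
11:00 UTC − 5h30m = 05:30 Galvand Sector.

05:30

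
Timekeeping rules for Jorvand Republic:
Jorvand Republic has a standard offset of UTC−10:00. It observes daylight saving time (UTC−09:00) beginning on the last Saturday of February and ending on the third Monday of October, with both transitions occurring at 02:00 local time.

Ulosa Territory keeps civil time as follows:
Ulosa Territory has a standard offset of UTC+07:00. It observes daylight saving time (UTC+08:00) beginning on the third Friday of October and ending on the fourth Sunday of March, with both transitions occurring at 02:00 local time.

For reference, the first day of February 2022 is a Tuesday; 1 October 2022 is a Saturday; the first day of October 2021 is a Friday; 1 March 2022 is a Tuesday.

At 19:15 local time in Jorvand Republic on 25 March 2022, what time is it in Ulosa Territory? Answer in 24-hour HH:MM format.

1 February 2022 is a Tuesday, so Saturdays fall on 5, 12, 19, 26; the last is February 26.
1 October 2022 is a Saturday, so the first Monday is October 3 and the third is October 17.
Daylight saving runs 26 February – 17 October; 25 March 2022 is inside that window, so Jorvand Republic is at UTC−09:00.
19:15 Jorvand Republic + 9h = 04:15 UTC (rolling into the next day, 26 March 2022).
1 October 2021 is a Friday, so the first Friday is October 1 and the third is October 15.
1 March 2022 is a Tuesday, so the first Sunday is March 6 and the fourth is March 27.
At the standard offset (UTC+07:00), 04:15 UTC + 7h = 11:15 Ulosa Territory standard time.
The standard-time date in Ulosa Territory, 26 March 2022, falls between 15 October 2021 and 27 March 2022, so daylight saving is in effect and Ulosa Territory is at UTC+08:00.
04:15 UTC + 8h = 12:15 Ulosa Territory.

12:15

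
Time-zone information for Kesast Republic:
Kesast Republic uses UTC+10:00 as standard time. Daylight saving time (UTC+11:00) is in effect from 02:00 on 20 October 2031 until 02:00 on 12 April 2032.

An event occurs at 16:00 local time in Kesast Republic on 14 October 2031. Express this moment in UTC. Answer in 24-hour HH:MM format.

06:00

14 October 2031 does not fall between 20 October 2031 and 12 April 2032, so daylight saving is not in effect and Kesast Republic is at UTC+10:00.
16:00 local − 10h = 06:00 UTC.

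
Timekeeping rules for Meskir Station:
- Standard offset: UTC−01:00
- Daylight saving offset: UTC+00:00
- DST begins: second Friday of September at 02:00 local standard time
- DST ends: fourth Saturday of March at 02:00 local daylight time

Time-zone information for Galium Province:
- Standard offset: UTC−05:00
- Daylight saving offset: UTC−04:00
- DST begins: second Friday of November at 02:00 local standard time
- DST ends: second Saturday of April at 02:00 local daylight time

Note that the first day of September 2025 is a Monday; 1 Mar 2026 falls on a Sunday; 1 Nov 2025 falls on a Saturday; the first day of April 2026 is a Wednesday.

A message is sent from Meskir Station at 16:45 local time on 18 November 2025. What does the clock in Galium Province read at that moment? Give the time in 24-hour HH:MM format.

12:45

1 September 2025 is a Monday, so the first Friday is September 5 and the second is September 12.
1 March 2026 is a Sunday, so the first Saturday is March 7 and the fourth is March 28.
Daylight saving runs 12 September 2025 – 28 March 2026; 18 November 2025 is inside that window, so Meskir Station is at UTC+00:00.
16:45 Meskir Station − 0h = 16:45 UTC.
1 November 2025 is a Saturday, so the first Friday is November 7 and the second is November 14.
1 April 2026 is a Wednesday, so the first Saturday is April 4 and the second is April 11.
At the standard offset (UTC−05:00), 16:45 UTC − 5h = 11:45 Galium Province standard time.
Daylight saving runs 14 November 2025 – 11 April 2026; the standard-time date in Galium Province, 18 November 2025, is inside that window, so Galium Province is at UTC−04:00.
16:45 UTC − 4h = 12:45 Galium Province.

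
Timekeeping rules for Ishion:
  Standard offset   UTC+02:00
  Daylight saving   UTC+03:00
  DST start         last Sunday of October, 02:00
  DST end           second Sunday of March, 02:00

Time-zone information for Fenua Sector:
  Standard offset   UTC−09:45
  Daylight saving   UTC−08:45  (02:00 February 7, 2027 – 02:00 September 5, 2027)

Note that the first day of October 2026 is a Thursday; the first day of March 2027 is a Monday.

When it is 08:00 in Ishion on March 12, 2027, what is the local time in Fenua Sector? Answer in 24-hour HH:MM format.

20:15

1 October 2026 is a Thursday, so Sundays fall on 4, 11, 18, 25; the last is October 25.
1 March 2027 is a Monday, so the first Sunday is March 7 and the second is March 14.
March 12, 2027 lies within the daylight-saving period (25 October 2026 – 14 March 2027), so Ishion is on daylight time, UTC+03:00.
08:00 Ishion − 3h = 05:00 UTC.
At the standard offset (UTC−09:45), 05:00 UTC − 9h45m = 19:15 Fenua Sector standard time (rolling into the previous day, 11 March 2027).
The standard-time date in Fenua Sector, March 11, 2027, falls between 7 February and 5 September, so daylight saving is in effect and Fenua Sector is at UTC−08:45.
05:00 UTC − 8h45m = 20:15 Fenua Sector (rolling into the previous day, 11 March 2027).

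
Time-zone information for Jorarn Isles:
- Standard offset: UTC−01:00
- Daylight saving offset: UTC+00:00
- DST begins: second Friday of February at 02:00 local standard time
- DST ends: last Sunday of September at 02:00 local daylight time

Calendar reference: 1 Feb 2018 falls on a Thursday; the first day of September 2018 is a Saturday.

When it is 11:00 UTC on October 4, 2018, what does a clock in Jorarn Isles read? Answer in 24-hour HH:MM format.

1 February 2018 is a Thursday, so the first Friday is February 2 and the second is February 9.
1 September 2018 is a Saturday, so Sundays fall on 2, 9, 16, 23, 30; the last is September 30.
At the standard offset (UTC−01:00), 11:00 UTC − 1h = 10:00 Jorarn Isles standard time.
The standard-time date in Jorarn Isles, October 4, 2018, is outside the daylight-saving period (9 February – 30 September), so Jorarn Isles is on standard time, UTC−01:00.
11:00 UTC − 1h = 10:00 local.

10:00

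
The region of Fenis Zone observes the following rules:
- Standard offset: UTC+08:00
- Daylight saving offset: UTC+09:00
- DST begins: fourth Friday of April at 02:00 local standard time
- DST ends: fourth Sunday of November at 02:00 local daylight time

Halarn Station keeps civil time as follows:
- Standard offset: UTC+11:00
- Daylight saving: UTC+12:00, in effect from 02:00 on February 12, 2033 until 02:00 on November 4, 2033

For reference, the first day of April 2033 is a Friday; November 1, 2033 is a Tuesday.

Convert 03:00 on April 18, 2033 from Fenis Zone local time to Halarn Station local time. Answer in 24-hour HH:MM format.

1 April 2033 is a Friday, so the first Friday is April 1 and the fourth is April 22.
1 November 2033 is a Tuesday, so the first Sunday is November 6 and the fourth is November 27.
April 18, 2033 is outside the daylight-saving period (22 April – 27 November), so Fenis Zone is on standard time, UTC+08:00.
03:00 Fenis Zone − 8h = 19:00 UTC (rolling into the previous day, 17 April 2033).
At the standard offset (UTC+11:00), 19:00 UTC + 11h = 06:00 Halarn Station standard time (rolling into the next day, 18 April 2033).
The standard-time date in Halarn Station, April 18, 2033, lies within the daylight-saving period (12 February – 4 November), so Halarn Station is on daylight time, UTC+12:00.
19:00 UTC + 12h = 07:00 Halarn Station (rolling into the next day, 18 April 2033).

07:00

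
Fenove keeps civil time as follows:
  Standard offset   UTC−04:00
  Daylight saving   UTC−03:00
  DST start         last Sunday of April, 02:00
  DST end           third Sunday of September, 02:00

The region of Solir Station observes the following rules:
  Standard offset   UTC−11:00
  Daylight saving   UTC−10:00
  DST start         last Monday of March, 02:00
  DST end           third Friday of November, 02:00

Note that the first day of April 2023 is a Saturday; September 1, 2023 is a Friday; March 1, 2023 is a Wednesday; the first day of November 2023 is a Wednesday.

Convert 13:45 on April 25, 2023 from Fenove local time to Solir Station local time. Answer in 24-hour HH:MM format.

07:45

1 April 2023 is a Saturday, so Sundays fall on 2, 9, 16, 23, 30; the last is April 30.
1 September 2023 is a Friday, so the first Sunday is September 3 and the third is September 17.
Daylight saving runs 30 April – 17 September; April 25, 2023 is outside that window, so Fenove is on standard time at UTC−04:00.
13:45 Fenove + 4h = 17:45 UTC.
1 March 2023 is a Wednesday, so Mondays fall on 6, 13, 20, 27; the last is March 27.
1 November 2023 is a Wednesday, so the first Friday is November 3 and the third is November 17.
At the standard offset (UTC−11:00), 17:45 UTC − 11h = 06:45 Solir Station standard time.
The standard-time date in Solir Station, April 25, 2023, lies within the daylight-saving period (27 March – 17 November), so Solir Station is on daylight time, UTC−10:00.
17:45 UTC − 10h = 07:45 Solir Station.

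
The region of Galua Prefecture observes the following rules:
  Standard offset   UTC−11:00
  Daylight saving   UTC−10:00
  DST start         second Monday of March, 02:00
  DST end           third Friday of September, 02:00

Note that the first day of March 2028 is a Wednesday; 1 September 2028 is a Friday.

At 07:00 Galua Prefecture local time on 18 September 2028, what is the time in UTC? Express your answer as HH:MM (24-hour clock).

1 March 2028 is a Wednesday, so the first Monday is March 6 and the second is March 13.
1 September 2028 is a Friday, so the first Friday is September 1 and the third is September 15.
18 September 2028 does not fall between 13 March and 15 September, so daylight saving is not in effect and Galua Prefecture is at UTC−11:00.
07:00 local + 11h = 18:00 UTC.

18:00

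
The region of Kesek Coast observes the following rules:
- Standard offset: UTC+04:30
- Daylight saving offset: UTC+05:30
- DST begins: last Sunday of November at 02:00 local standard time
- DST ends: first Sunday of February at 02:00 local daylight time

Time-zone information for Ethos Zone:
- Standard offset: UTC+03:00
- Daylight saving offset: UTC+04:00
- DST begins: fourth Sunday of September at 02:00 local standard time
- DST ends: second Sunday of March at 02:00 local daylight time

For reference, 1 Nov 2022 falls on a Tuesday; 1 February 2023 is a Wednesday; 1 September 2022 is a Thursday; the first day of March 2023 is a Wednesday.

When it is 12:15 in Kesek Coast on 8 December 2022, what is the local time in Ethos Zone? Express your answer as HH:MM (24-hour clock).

1 November 2022 is a Tuesday, so Sundays fall on 6, 13, 20, 27; the last is November 27.
1 February 2023 is a Wednesday, so the first Sunday is February 5.
Daylight saving runs 27 November 2022 – 5 February 2023; 8 December 2022 is inside that window, so Kesek Coast is at UTC+05:30.
12:15 Kesek Coast − 5h30m = 06:45 UTC.
1 September 2022 is a Thursday, so the first Sunday is September 4 and the fourth is September 25.
1 March 2023 is a Wednesday, so the first Sunday is March 5 and the second is March 12.
At the standard offset (UTC+03:00), 06:45 UTC + 3h = 09:45 Ethos Zone standard time.
The standard-time date in Ethos Zone, 8 December 2022, lies within the daylight-saving period (25 September 2022 – 12 March 2023), so Ethos Zone is on daylight time, UTC+04:00.
06:45 UTC + 4h = 10:45 Ethos Zone.

10:45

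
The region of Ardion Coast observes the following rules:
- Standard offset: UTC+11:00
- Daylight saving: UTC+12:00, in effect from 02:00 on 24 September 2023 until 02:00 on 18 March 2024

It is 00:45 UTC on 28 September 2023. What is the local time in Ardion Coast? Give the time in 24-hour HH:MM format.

At the standard offset (UTC+11:00), 00:45 UTC + 11h = 11:45 Ardion Coast standard time.
The standard-time date in Ardion Coast, 28 September 2023, lies within the daylight-saving period (24 September 2023 – 18 March 2024), so Ardion Coast is on daylight time, UTC+12:00.
00:45 UTC + 12h = 12:45 local.

12:45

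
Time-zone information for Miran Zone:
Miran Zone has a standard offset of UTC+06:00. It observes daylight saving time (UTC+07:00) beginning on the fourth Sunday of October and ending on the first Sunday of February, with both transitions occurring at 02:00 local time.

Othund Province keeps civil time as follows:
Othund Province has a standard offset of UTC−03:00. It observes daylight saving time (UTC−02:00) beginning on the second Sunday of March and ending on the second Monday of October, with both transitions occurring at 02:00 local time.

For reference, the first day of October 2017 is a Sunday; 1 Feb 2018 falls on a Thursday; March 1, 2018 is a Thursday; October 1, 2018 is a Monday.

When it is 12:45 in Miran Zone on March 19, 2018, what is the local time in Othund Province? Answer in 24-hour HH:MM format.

04:45

1 October 2017 is a Sunday, so the first Sunday is October 1 and the fourth is October 22.
1 February 2018 is a Thursday, so the first Sunday is February 4.
March 19, 2018 is outside the daylight-saving period (22 October 2017 – 4 February 2018), so Miran Zone is on standard time, UTC+06:00.
12:45 Miran Zone − 6h = 06:45 UTC.
1 March 2018 is a Thursday, so the first Sunday is March 4 and the second is March 11.
1 October 2018 is a Monday, so the first Monday is October 1 and the second is October 8.
At the standard offset (UTC−03:00), 06:45 UTC − 3h = 03:45 Othund Province standard time.
The standard-time date in Othund Province, March 19, 2018, lies within the daylight-saving period (11 March – 8 October), so Othund Province is on daylight time, UTC−02:00.
06:45 UTC − 2h = 04:45 Othund Province.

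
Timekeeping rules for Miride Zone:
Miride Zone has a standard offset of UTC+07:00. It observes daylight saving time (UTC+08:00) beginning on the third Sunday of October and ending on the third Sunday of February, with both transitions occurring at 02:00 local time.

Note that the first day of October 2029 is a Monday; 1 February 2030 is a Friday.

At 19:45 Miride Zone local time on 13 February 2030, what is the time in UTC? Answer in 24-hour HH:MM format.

11:45

1 October 2029 is a Monday, so the first Sunday is October 7 and the third is October 21.
1 February 2030 is a Friday, so the first Sunday is February 3 and the third is February 17.
13 February 2030 falls between 21 October 2029 and 17 February 2030, so daylight saving is in effect and Miride Zone is at UTC+08:00.
19:45 local − 8h = 11:45 UTC.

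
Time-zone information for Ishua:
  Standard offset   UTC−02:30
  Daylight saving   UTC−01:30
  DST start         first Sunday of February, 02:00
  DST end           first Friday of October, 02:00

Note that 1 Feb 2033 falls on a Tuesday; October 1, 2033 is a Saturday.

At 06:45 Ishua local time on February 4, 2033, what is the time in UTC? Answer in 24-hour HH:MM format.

09:15

1 February 2033 is a Tuesday, so the first Sunday is February 6.
1 October 2033 is a Saturday, so the first Friday is October 7.
February 4, 2033 does not fall between 6 February and 7 October, so daylight saving is not in effect and Ishua is at UTC−02:30.
06:45 local + 2h30m = 09:15 UTC.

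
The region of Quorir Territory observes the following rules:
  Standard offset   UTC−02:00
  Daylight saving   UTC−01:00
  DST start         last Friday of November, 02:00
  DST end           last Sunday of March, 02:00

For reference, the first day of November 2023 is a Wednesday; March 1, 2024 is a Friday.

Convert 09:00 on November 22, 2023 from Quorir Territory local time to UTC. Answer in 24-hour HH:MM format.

11:00

1 November 2023 is a Wednesday, so Fridays fall on 3, 10, 17, 24; the last is November 24.
1 March 2024 is a Friday, so Sundays fall on 3, 10, 17, 24, 31; the last is March 31.
November 22, 2023 is outside the daylight-saving period (24 November 2023 – 31 March 2024), so Quorir Territory is on standard time, UTC−02:00.
09:00 local + 2h = 11:00 UTC.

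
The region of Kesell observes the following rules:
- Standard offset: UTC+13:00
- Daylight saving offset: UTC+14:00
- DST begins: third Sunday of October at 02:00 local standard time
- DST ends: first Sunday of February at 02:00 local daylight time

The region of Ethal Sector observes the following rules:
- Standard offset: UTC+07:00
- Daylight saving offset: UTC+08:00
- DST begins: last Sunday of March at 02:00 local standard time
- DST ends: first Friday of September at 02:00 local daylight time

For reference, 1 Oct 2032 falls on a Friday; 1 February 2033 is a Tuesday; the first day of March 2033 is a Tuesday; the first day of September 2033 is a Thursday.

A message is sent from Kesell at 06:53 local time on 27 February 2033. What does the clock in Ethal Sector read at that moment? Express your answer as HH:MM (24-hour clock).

00:53

1 October 2032 is a Friday, so the first Sunday is October 3 and the third is October 17.
1 February 2033 is a Tuesday, so the first Sunday is February 6.
Daylight saving runs 17 October 2032 – 6 February 2033; 27 February 2033 is outside that window, so Kesell is on standard time at UTC+13:00.
06:53 Kesell − 13h = 17:53 UTC (rolling into the previous day, 26 February 2033).
1 March 2033 is a Tuesday, so Sundays fall on 6, 13, 20, 27; the last is March 27.
1 September 2033 is a Thursday, so the first Friday is September 2.
At the standard offset (UTC+07:00), 17:53 UTC + 7h = 00:53 Ethal Sector standard time (rolling into the next day, 27 February 2033).
The standard-time date in Ethal Sector, 27 February 2033, does not fall between 27 March and 2 September, so daylight saving is not in effect and Ethal Sector is at UTC+07:00.
17:53 UTC + 7h = 00:53 Ethal Sector (rolling into the next day, 27 February 2033).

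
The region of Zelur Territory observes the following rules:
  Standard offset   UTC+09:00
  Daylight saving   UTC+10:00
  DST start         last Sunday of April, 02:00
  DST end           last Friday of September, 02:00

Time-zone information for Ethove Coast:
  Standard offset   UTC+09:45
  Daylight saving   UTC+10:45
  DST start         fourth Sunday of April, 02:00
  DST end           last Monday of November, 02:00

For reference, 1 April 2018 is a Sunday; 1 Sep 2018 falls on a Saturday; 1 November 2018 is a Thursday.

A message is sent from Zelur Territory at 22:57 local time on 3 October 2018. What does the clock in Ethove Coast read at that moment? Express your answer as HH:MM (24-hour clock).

00:42

1 April 2018 is a Sunday, so Sundays fall on 1, 8, 15, 22, 29; the last is April 29.
1 September 2018 is a Saturday, so Fridays fall on 7, 14, 21, 28; the last is September 28.
3 October 2018 is outside the daylight-saving period (29 April – 28 September), so Zelur Territory is on standard time, UTC+09:00.
22:57 Zelur Territory − 9h = 13:57 UTC.
1 April 2018 is a Sunday, so the first Sunday is April 1 and the fourth is April 22.
1 November 2018 is a Thursday, so Mondays fall on 5, 12, 19, 26; the last is November 26.
At the standard offset (UTC+09:45), 13:57 UTC + 9h45m = 23:42 Ethove Coast standard time.
Daylight saving runs 22 April – 26 November; the standard-time date in Ethove Coast, 3 October 2018, is inside that window, so Ethove Coast is at UTC+10:45.
13:57 UTC + 10h45m = 00:42 Ethove Coast (rolling into the next day, 4 October 2018).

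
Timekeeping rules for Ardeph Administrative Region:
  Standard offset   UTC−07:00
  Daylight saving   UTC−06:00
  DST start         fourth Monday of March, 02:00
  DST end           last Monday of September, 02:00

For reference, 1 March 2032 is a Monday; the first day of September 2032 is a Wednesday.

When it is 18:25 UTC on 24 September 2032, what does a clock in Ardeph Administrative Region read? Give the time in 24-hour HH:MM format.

12:25

1 March 2032 is a Monday, so the first Monday is March 1 and the fourth is March 22.
1 September 2032 is a Wednesday, so Mondays fall on 6, 13, 20, 27; the last is September 27.
At the standard offset (UTC−07:00), 18:25 UTC − 7h = 11:25 Ardeph Administrative Region standard time.
Daylight saving runs 22 March – 27 September; the standard-time date in Ardeph Administrative Region, 24 September 2032, is inside that window, so Ardeph Administrative Region is at UTC−06:00.
18:25 UTC − 6h = 12:25 local.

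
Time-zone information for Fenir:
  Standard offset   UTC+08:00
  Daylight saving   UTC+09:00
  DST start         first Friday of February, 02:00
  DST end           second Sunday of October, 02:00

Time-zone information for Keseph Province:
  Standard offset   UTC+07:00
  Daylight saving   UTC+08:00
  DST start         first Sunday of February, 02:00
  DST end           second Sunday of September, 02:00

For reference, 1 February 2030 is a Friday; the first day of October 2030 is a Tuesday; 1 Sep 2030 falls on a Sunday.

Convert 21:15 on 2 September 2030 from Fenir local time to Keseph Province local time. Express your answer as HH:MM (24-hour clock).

1 February 2030 is a Friday, so the first Friday is February 1.
1 October 2030 is a Tuesday, so the first Sunday is October 6 and the second is October 13.
2 September 2030 falls between 1 February and 13 October, so daylight saving is in effect and Fenir is at UTC+09:00.
21:15 Fenir − 9h = 12:15 UTC.
1 February 2030 is a Friday, so the first Sunday is February 3.
1 September 2030 is a Sunday, so the first Sunday is September 1 and the second is September 8.
At the standard offset (UTC+07:00), 12:15 UTC + 7h = 19:15 Keseph Province standard time.
The standard-time date in Keseph Province, 2 September 2030, falls between 3 February and 8 September, so daylight saving is in effect and Keseph Province is at UTC+08:00.
12:15 UTC + 8h = 20:15 Keseph Province.

20:15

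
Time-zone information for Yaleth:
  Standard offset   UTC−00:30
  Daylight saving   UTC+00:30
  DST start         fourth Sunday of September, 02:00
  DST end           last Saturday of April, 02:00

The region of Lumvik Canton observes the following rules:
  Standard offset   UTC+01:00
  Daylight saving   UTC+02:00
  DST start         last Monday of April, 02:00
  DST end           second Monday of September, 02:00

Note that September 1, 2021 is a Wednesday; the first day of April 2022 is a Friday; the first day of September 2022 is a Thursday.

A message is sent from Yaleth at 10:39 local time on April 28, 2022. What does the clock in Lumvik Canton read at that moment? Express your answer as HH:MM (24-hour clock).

12:09

1 September 2021 is a Wednesday, so the first Sunday is September 5 and the fourth is September 26.
1 April 2022 is a Friday, so Saturdays fall on 2, 9, 16, 23, 30; the last is April 30.
April 28, 2022 lies within the daylight-saving period (26 September 2021 – 30 April 2022), so Yaleth is on daylight time, UTC+00:30.
10:39 Yaleth − 0h30m = 10:09 UTC.
1 April 2022 is a Friday, so Mondays fall on 4, 11, 18, 25; the last is April 25.
1 September 2022 is a Thursday, so the first Monday is September 5 and the second is September 12.
At the standard offset (UTC+01:00), 10:09 UTC + 1h = 11:09 Lumvik Canton standard time.
The standard-time date in Lumvik Canton, April 28, 2022, lies within the daylight-saving period (25 April – 12 September), so Lumvik Canton is on daylight time, UTC+02:00.
10:09 UTC + 2h = 12:09 Lumvik Canton.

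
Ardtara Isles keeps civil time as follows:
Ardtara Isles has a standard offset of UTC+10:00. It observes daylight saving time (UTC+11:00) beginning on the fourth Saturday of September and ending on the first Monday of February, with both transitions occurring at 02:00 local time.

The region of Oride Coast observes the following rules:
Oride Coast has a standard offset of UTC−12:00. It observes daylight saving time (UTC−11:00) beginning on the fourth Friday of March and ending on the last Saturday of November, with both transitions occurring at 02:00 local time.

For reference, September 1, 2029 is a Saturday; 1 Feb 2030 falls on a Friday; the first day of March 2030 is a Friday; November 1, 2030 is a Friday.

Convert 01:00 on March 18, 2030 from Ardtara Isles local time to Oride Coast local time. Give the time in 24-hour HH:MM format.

03:00

1 September 2029 is a Saturday, so the first Saturday is September 1 and the fourth is September 22.
1 February 2030 is a Friday, so the first Monday is February 4.
Daylight saving runs 22 September 2029 – 4 February 2030; March 18, 2030 is outside that window, so Ardtara Isles is on standard time at UTC+10:00.
01:00 Ardtara Isles − 10h = 15:00 UTC (rolling into the previous day, 17 March 2030).
1 March 2030 is a Friday, so the first Friday is March 1 and the fourth is March 22.
1 November 2030 is a Friday, so Saturdays fall on 2, 9, 16, 23, 30; the last is November 30.
At the standard offset (UTC−12:00), 15:00 UTC − 12h = 03:00 Oride Coast standard time.
The standard-time date in Oride Coast, March 17, 2030, does not fall between 22 March and 30 November, so daylight saving is not in effect and Oride Coast is at UTC−12:00.
15:00 UTC − 12h = 03:00 Oride Coast.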